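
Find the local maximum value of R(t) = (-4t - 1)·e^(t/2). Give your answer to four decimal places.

2.5972

Differentiating with the product rule gives R'(t) = (-2t - 9/2)·e^(t/2). Since e^(t/2) > 0, the only critical point is t = -9/4.
R''(-9/4) has the same sign as -2 < 0, so this is a local maximum.
R(-9/4) = (8)·e^(-9/8) ≈ 2.5972.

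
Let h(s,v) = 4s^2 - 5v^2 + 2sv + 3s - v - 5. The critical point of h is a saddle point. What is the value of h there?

∂h/∂s = 8s + 2v + 3 = 0 and ∂h/∂v = 2s - 10v - 1 = 0, so (s, v) = (-1/3, -1/6).
The Hessian has h_{ss} = 8, h_{vv} = -10, h_{sv} = 2, giving D = -84 < 0, so the point is a saddle point.
h(-1/3, -1/6) = -65/12.

-65/12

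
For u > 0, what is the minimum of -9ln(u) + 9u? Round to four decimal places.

9.0000

f'(u) = -9/u + 9 = 0 gives u = 1.
f''(u) = 9/u², which is positive for u > 0, so this is a local minimum.
f(1) = -9·ln(1) + 9 ≈ 9.0000.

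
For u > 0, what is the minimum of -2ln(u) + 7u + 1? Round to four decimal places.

5.5055

g'(u) = -2/u + 7 = 0 gives u = 2/7.
g''(u) = 2/u², which is positive for u > 0, so this is a local minimum.
g(2/7) = -2·ln(2/7) + 2 + 1 ≈ 5.5055.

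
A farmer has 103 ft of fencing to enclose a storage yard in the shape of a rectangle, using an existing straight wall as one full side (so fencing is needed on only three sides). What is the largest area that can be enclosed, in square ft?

10609/8

Let the sides perpendicular to the wall have length x and the parallel side y, so 2x + y = 103 and the area is A = xy = x(103 − 2x).
A'(x) = 103 − 4x = 0 gives x = 103/4, and A''(x) = −4 < 0 confirms a maximum.
Then y = 103 − 2·103/4 = 103/2 and A = 10609/8.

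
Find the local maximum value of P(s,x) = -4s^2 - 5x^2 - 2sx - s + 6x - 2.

9/76

∂P/∂s = -8s - 2x - 1 = 0 and ∂P/∂x = -2s - 10x + 6 = 0, so (s, x) = (-11/38, 25/38).
The Hessian has P_{ss} = -8, P_{xx} = -10, P_{sx} = -2, giving D = 76 > 0 with P_{ss} < 0, so the point is a local maximum.
P(-11/38, 25/38) = 9/76.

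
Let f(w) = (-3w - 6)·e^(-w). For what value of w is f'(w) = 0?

Differentiating with the product rule gives f'(w) = (3w + 3)·e^(-w). Since e^(-w) > 0, the only critical point is w = -1.
f''(-1) has the same sign as 3 > 0, so this is a local minimum.
f(-1) = (-3)·e^(1) ≈ -8.1548.

-1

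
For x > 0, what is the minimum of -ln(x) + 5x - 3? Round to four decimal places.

-0.3906

g'(x) = -1/x + 5 = 0 gives x = 1/5.
g''(x) = 1/x², which is positive for x > 0, so this is a local minimum.
g(1/5) = -1·ln(1/5) + 1 - 3 ≈ -0.3906.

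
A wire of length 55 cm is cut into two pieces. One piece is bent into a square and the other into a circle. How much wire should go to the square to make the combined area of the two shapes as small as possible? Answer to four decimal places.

Let x be the length used for the square. Square side x/4; circle radius (55−x)/(2π).
A(x) = (x/4)² + π·((55−x)/(2π))² = x²/16 + (55−x)²/(4π) for 0 ≤ x ≤ 55. A'(x) = x/8 − (55−x)/(2π) = 0 gives x = 4·55/(π+4) ≈ 30.8055.
A'' = 1/8 + 1/(2π) > 0, so this gives the minimum combined area; x ≈ 30.8055 cm to the square.

30.8055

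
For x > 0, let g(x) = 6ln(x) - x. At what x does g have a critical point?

6

g'(x) = 6/x − 1 = 0 gives x = 6.
g''(x) = -6/x², which is negative for x > 0, so this is a local maximum.
g(6) = 6·ln(6) - 6 ≈ 4.7506.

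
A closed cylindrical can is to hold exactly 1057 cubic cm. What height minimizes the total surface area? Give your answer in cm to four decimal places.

11.0407

With radius r and height h, πr²h = 1057 so h = 1057/(πr²), and S(r) = 2πr² + 2πrh = 2πr² + 2·1057/r.
S'(r) = 4πr − 2·1057/r² = 0 ⇒ r³ = 1057/(2π), so r ≈ 5.5203 and h = 2r ≈ 11.0407.
S''(r) = 4π + 4·1057/r³ > 0, so this is the minimum; S ≈ 574.4222.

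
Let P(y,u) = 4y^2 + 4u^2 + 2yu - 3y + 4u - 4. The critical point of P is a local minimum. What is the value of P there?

-91/15

∂P/∂y = 8y + 2u - 3 = 0 and ∂P/∂u = 2y + 8u + 4 = 0, so (y, u) = (8/15, -19/30).
The Hessian has P_{yy} = 8, P_{uu} = 8, P_{yu} = 2, giving D = 60 > 0 with P_{yy} > 0, so the point is a local minimum.
P(8/15, -19/30) = -91/15.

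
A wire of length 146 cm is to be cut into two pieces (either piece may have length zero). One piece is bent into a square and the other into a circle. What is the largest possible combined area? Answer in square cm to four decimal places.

1696.2734

Let x be the length used for the square. Square side x/4; circle radius (146−x)/(2π).
A(x) = (x/4)² + π·((146−x)/(2π))² = x²/16 + (146−x)²/(4π) for 0 ≤ x ≤ 146. A'(x) = x/8 − (146−x)/(2π) = 0 gives x = 4·146/(π+4) ≈ 81.7745.
A'' > 0, so the interior critical point is a minimum; the maximum is at an endpoint. A(0) = 1696.2734 and A(146) = 1332.2500, so the largest area is 1696.2734.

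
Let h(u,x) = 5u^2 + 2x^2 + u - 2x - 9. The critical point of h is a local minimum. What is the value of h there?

-191/20

∂h/∂u = 10u + 1 = 0 and ∂h/∂x = 4x - 2 = 0, so (u, x) = (-1/10, 1/2).
The Hessian has h_{uu} = 10, h_{xx} = 4, h_{ux} = 0, giving D = 40 > 0 with h_{uu} > 0, so the point is a local minimum.
h(-1/10, 1/2) = -191/20.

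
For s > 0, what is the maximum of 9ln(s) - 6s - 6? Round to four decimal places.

-11.3508

P'(s) = 9/s − 6 = 0 gives s = 3/2.
P''(s) = -9/s², which is negative for s > 0, so this is a local maximum.
P(3/2) = 9·ln(3/2) - 9 - 6 ≈ -11.3508.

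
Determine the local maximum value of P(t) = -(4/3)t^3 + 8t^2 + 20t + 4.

412/3

P'(t) = -4t^2 + 16t + 20. Setting P'(t) = 0 gives t ∈ {-1, 5}.
P''(t) = -8t + 16. P''(-1) = 24 > 0 ⇒ local minimum; P''(5) = -24 < 0 ⇒ local maximum.
Thus P has its local maximum at t = 5, with value 412/3.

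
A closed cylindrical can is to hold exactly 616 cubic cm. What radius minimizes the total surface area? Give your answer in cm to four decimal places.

With radius r and height h, πr²h = 616 so h = 616/(πr²), and S(r) = 2πr² + 2πrh = 2πr² + 2·616/r.
S'(r) = 4πr − 2·616/r² = 0 ⇒ r³ = 616/(2π), so r ≈ 4.6111 and h = 2r ≈ 9.2221.
S''(r) = 4π + 4·616/r³ > 0, so this is the minimum; S ≈ 400.7760.

4.6111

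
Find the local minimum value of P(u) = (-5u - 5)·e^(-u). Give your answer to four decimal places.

-5.0000

P'(u) = (-5)·e^(-u) + (-5u - 5)·(-1)·e^(-u) = (5u)·e^(-u). Since e^(-u) > 0, the only critical point is u = 0.
P''(0) has the same sign as 5 > 0, so this is a local minimum.
P(0) = (-5)·e^(0) ≈ -5.0000.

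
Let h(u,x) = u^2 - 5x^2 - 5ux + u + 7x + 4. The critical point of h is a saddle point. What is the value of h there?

∂h/∂u = 2u - 5x + 1 = 0 and ∂h/∂x = -5u - 10x + 7 = 0, so (u, x) = (5/9, 19/45).
The Hessian has h_{uu} = 2, h_{xx} = -10, h_{ux} = -5, giving D = -45 < 0, so the point is a saddle point.
h(5/9, 19/45) = 259/45.

259/45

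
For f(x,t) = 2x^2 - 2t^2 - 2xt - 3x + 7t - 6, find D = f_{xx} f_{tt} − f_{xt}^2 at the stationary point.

-20

∂f/∂x = 4x - 2t - 3 = 0 and ∂f/∂t = -2x - 4t + 7 = 0, so (x, t) = (13/10, 11/10).
The Hessian has f_{xx} = 4, f_{tt} = -4, f_{xt} = -2, giving D = -20 < 0, so the point is a saddle point.
D = (4)·(-4) − (-2)^2 = -20.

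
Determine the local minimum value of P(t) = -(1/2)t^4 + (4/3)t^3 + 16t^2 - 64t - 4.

-196/3

P'(t) = -2t^3 + 4t^2 + 32t - 64 = 0 at t = -4, 2, 4.
P''(t) = -6t^2 + 8t + 32. P''(-4) = -96 < 0 ⇒ local maximum; P''(2) = 24 > 0 ⇒ local minimum; P''(4) = -32 < 0 ⇒ local maximum.
Thus P has its local minimum at t = 2, with value -196/3.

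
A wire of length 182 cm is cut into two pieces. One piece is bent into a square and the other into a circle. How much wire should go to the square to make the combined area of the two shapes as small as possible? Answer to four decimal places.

Let x be the length used for the square. Square side x/4; circle radius (182−x)/(2π).
A(x) = (x/4)² + π·((182−x)/(2π))² = x²/16 + (182−x)²/(4π) for 0 ≤ x ≤ 182. A'(x) = x/8 − (182−x)/(2π) = 0 gives x = 4·182/(π+4) ≈ 101.9380.
A'' = 1/8 + 1/(2π) > 0, so this gives the minimum combined area; x ≈ 101.9380 cm to the square.

101.9380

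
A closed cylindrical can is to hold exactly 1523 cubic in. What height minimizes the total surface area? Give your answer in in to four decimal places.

With radius r and height h, πr²h = 1523 so h = 1523/(πr²), and S(r) = 2πr² + 2πrh = 2πr² + 2·1523/r.
S'(r) = 4πr − 2·1523/r² = 0 ⇒ r³ = 1523/(2π), so r ≈ 6.2351 and h = 2r ≈ 12.4701.
S''(r) = 4π + 4·1523/r³ > 0, so this is the minimum; S ≈ 732.7927.

12.4701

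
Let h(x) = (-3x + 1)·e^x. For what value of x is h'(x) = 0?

h'(x) = (-3)·e^x + (-3x + 1)·1·e^x = (-3x - 2)·e^x. Since e^x > 0, the only critical point is x = -2/3.
h''(-2/3) has the same sign as -3 < 0, so this is a local maximum.
h(-2/3) = (3)·e^(-2/3) ≈ 1.5403.

-2/3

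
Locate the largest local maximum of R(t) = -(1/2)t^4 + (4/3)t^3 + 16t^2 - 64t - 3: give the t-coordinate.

-4

R'(t) = -2t^3 + 4t^2 + 32t - 64 = 0 at t = -4, 2, 4.
R''(t) = -6t^2 + 8t + 32. R''(-4) = -96 < 0 ⇒ local maximum; R''(2) = 24 > 0 ⇒ local minimum; R''(4) = -32 < 0 ⇒ local maximum.
So the largest local maximum value is R(-4) = 887/3.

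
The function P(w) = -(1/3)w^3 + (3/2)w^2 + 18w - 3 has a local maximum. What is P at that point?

87

P'(w) = -w^2 + 3w + 18 = 0 at w = -3, 6.
Since P''(w) = -2w + 3, we get P''(-3) = 9 > 0 ⇒ local minimum; P''(6) = -9 < 0 ⇒ local maximum.
The local maximum is P(6) = 87.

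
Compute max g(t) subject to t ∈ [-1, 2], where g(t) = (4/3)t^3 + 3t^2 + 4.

80/3

Differentiating, g'(t) = 4t^2 + 6t; whose only zero in [-1, 2] is t = 0.
Evaluating at the critical points and endpoints: g(-1) = 17/3,  g(0) = 4,  g(2) = 80/3.
Hence the absolute maximum is 80/3 at t = 2.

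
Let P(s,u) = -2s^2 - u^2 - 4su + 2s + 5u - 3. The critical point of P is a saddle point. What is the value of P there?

-19/4

∂P/∂s = -4s - 4u + 2 = 0 and ∂P/∂u = -4s - 2u + 5 = 0, so (s, u) = (2, -3/2).
The Hessian has P_{ss} = -4, P_{uu} = -2, P_{su} = -4, giving D = -8 < 0, so the point is a saddle point.
P(2, -3/2) = -19/4.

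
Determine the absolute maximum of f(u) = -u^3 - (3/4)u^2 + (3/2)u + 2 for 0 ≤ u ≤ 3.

f'(u) = -3u^2 - (3/2)u + 3/2, whose only zero in [0, 3] is u = 1/2.
Evaluating at the critical points and endpoints: f(0) = 2, f(1/2) = 39/16, f(3) = -109/4.
So the maximum is f(1/2) = 39/16.

39/16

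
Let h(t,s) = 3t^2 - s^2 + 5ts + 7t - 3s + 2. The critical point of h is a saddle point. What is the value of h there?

∂h/∂t = 6t + 5s + 7 = 0 and ∂h/∂s = 5t - 2s - 3 = 0, so (t, s) = (1/37, -53/37).
The Hessian has h_{tt} = 6, h_{ss} = -2, h_{ts} = 5, giving D = -37 < 0, so the point is a saddle point.
h(1/37, -53/37) = 157/37.

157/37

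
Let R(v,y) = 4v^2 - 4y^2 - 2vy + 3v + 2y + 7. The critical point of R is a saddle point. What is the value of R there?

117/17

∂R/∂v = 8v - 2y + 3 = 0 and ∂R/∂y = -2v - 8y + 2 = 0, so (v, y) = (-5/17, 11/34).
The Hessian has R_{vv} = 8, R_{yy} = -8, R_{vy} = -2, giving D = -68 < 0, so the point is a saddle point.
R(-5/17, 11/34) = 117/17.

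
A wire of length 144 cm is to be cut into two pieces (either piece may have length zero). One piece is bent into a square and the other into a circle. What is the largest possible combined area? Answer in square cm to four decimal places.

Let x be the length used for the square. Square side x/4; circle radius (144−x)/(2π).
A(x) = (x/4)² + π·((144−x)/(2π))² = x²/16 + (144−x)²/(4π) for 0 ≤ x ≤ 144. A'(x) = x/8 − (144−x)/(2π) = 0 gives x = 4·144/(π+4) ≈ 80.6543.
A'' > 0, so the interior critical point is a minimum; the maximum is at an endpoint. A(0) = 1650.1184 and A(144) = 1296.0000, so the largest area is 1650.1184.

1650.1184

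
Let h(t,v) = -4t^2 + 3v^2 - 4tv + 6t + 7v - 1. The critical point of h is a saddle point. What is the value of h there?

1/4

∂h/∂t = -8t - 4v + 6 = 0 and ∂h/∂v = -4t + 6v + 7 = 0, so (t, v) = (1, -1/2).
The Hessian has h_{tt} = -8, h_{vv} = 6, h_{tv} = -4, giving D = -64 < 0, so the point is a saddle point.
h(1, -1/2) = 1/4.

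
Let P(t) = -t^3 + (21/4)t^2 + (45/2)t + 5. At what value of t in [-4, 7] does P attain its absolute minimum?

Differentiating, P'(t) = -3t^2 + (21/2)t + 45/2; which vanishes at t = -3/2 and t = 5.
Candidates: P(-4) = 63,  P(-3/2) = -217/16,  P(5) = 495/4,  P(7) = 307/4.
So the minimum is P(-3/2) = -217/16.

-3/2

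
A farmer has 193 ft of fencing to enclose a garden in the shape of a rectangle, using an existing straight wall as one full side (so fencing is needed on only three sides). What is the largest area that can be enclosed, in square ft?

37249/8

Let the sides perpendicular to the wall have length x and the parallel side y, so 2x + y = 193 and the area is A = xy = x(193 − 2x).
A'(x) = 193 − 4x = 0 gives x = 193/4, and A''(x) = −4 < 0 confirms a maximum.
Then y = 193 − 2·193/4 = 193/2 and A = 37249/8.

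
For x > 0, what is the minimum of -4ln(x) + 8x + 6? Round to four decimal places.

12.7726

P'(x) = -4/x + 8 = 0 gives x = 1/2.
P''(x) = 4/x², which is positive for x > 0, so this is a local minimum.
P(1/2) = -4·ln(1/2) + 4 + 6 ≈ 12.7726.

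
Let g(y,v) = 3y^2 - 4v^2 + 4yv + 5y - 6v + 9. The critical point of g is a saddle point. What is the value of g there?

∂g/∂y = 6y + 4v + 5 = 0 and ∂g/∂v = 4y - 8v - 6 = 0, so (y, v) = (-1/4, -7/8).
The Hessian has g_{yy} = 6, g_{vv} = -8, g_{yv} = 4, giving D = -64 < 0, so the point is a saddle point.
g(-1/4, -7/8) = 11.

11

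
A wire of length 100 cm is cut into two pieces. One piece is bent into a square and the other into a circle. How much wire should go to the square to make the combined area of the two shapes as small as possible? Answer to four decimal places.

Let x be the length used for the square. Square side x/4; circle radius (100−x)/(2π).
A(x) = (x/4)² + π·((100−x)/(2π))² = x²/16 + (100−x)²/(4π) for 0 ≤ x ≤ 100. A'(x) = x/8 − (100−x)/(2π) = 0 gives x = 4·100/(π+4) ≈ 56.0099.
A'' = 1/8 + 1/(2π) > 0, so this gives the minimum combined area; x ≈ 56.0099 cm to the square.

56.0099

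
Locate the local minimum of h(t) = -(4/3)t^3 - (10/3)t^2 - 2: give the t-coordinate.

h'(t) = -4t^2 - (20/3)t = 0 at t = -5/3, 0.
Since h''(t) = -8t - 20/3, we get h''(-5/3) = 20/3 > 0 ⇒ local minimum; h''(0) = -20/3 < 0 ⇒ local maximum.
So the local minimum value is h(-5/3) = -412/81.

-5/3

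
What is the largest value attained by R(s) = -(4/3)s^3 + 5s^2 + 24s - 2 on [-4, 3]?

R'(s) = -4s^2 + 10s + 24, whose only zero in [-4, 3] is s = -3/2.
Candidates: R(-4) = 202/3, R(-3/2) = -89/4, R(3) = 79.
Hence the absolute maximum is 79 at s = 3.

79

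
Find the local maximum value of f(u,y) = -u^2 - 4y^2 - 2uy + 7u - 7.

28/3

∂f/∂u = -2u - 2y + 7 = 0 and ∂f/∂y = -2u - 8y = 0, so (u, y) = (14/3, -7/6).
The Hessian has f_{uu} = -2, f_{yy} = -8, f_{uy} = -2, giving D = 12 > 0 with f_{uu} < 0, so the point is a local maximum.
f(14/3, -7/6) = 28/3.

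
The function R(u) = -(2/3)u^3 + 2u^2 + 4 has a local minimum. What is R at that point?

4

Critical points: R'(u) = -2u^2 + 4u vanishes at u = 0, 2.
Second-derivative test with R''(u) = -4u + 4: R''(0) = 4 > 0 ⇒ local minimum; R''(2) = -4 < 0 ⇒ local maximum.
The local minimum is R(0) = 4.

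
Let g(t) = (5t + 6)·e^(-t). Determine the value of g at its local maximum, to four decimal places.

By the product rule, g'(t) = (-5t - 1)·e^(-t). Since e^(-t) > 0, the only critical point is t = -1/5.
g''(-1/5) has the same sign as -5 < 0, so this is a local maximum.
g(-1/5) = (5)·e^(1/5) ≈ 6.1070.

6.1070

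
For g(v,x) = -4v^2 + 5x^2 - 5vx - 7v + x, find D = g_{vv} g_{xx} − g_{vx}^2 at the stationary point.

∂g/∂v = -8v - 5x - 7 = 0 and ∂g/∂x = -5v + 10x + 1 = 0, so (v, x) = (-13/21, -43/105).
The Hessian has g_{vv} = -8, g_{xx} = 10, g_{vx} = -5, giving D = -105 < 0, so the point is a saddle point.
D = (-8)·(10) − (-5)^2 = -105.

-105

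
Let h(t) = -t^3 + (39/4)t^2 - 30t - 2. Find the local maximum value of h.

h'(t) = -3t^2 + (39/2)t - 30. Setting h'(t) = 0 gives t ∈ {5/2, 4}.
h''(t) = -6t + 39/2. h''(5/2) = 9/2 > 0 ⇒ local minimum; h''(4) = -9/2 < 0 ⇒ local maximum.
The local maximum is h(4) = -30.

-30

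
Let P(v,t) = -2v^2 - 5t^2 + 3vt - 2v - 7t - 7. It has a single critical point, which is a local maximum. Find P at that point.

-57/31

∂P/∂v = -4v + 3t - 2 = 0 and ∂P/∂t = 3v - 10t - 7 = 0, so (v, t) = (-41/31, -34/31).
The Hessian has P_{vv} = -4, P_{tt} = -10, P_{vt} = 3, giving D = 31 > 0 with P_{vv} < 0, so the point is a local maximum.
P(-41/31, -34/31) = -57/31.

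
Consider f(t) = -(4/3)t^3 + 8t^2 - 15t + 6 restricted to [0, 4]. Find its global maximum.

6

The derivative is -4t^2 + 16t - 15, which vanishes at t = 3/2 and t = 5/2.
Candidates: f(0) = 6, f(3/2) = -3, f(5/2) = -7/3, f(4) = -34/3.
Hence the absolute maximum is 6 at t = 0.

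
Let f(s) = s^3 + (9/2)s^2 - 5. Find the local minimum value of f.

Critical points: f'(s) = 3s^2 + 9s vanishes at s = -3, 0.
Since f''(s) = 6s + 9, we get f''(-3) = -9 < 0 ⇒ local maximum; f''(0) = 9 > 0 ⇒ local minimum.
So the local minimum value is f(0) = -5.

-5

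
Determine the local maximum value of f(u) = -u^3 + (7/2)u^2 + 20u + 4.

76

Critical points: f'(u) = -3u^2 + 7u + 20 vanishes at u = -5/3, 4.
f''(u) = -6u + 7. f''(-5/3) = 17 > 0 ⇒ local minimum; f''(4) = -17 < 0 ⇒ local maximum.
The local maximum is f(4) = 76.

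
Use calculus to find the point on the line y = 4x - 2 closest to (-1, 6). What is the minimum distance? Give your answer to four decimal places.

Minimize D(x)^2 = (x + 1)^2 + (4x - 8)^2.
d/dx[D^2] = 2(x + 1) + 2·4·(4x - 8) = 0 ⇒ x = 31/17.
Then y = 90/17 and the distance is √(144/17) ≈ 2.9104.

2.9104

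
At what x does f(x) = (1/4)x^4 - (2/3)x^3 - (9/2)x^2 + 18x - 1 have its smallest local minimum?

Critical points: f'(x) = x^3 - 2x^2 - 9x + 18 vanishes at x = -3, 2, 3.
Since f''(x) = 3x^2 - 4x - 9, we get f''(-3) = 30 > 0 ⇒ local minimum; f''(2) = -5 < 0 ⇒ local maximum; f''(3) = 6 > 0 ⇒ local minimum.
So the smallest local minimum value is f(-3) = -229/4.

-3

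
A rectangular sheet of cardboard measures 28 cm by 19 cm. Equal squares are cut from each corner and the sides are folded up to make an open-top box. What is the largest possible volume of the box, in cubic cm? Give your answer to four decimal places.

884.1543

With cut size x, the volume is V(x) = x(28 − 2x)(19 − 2x) for 0 < x < 9.5.
V'(x) = 12x^2 − 188x + 532. Setting V'(x) = 0 gives x ≈ 3.7069 (the root in (0, 9.5)).
V''(x) = 24x − 188 is negative there, so this is the maximum; V ≈ 884.1543.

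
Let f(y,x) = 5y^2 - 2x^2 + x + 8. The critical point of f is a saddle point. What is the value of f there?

65/8

∂f/∂y = 10y = 0 and ∂f/∂x = -4x + 1 = 0, so (y, x) = (0, 1/4).
The Hessian has f_{yy} = 10, f_{xx} = -4, f_{yx} = 0, giving D = -40 < 0, so the point is a saddle point.
f(0, 1/4) = 65/8.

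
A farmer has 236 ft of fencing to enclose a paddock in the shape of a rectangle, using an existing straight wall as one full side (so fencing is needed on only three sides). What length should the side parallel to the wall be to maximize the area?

118

Let the sides perpendicular to the wall have length x and the parallel side y, so 2x + y = 236 and the area is A = xy = x(236 − 2x).
A'(x) = 236 − 4x = 0 gives x = 59, and A''(x) = −4 < 0 confirms a maximum.
Then y = 236 − 2·59 = 118 and A = 6962.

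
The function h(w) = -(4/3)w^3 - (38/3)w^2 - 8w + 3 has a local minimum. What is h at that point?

h'(w) = -4w^2 - (76/3)w - 8. Setting h'(w) = 0 gives w ∈ {-6, -1/3}.
Since h''(w) = -8w - 76/3, we get h''(-6) = 68/3 > 0 ⇒ local minimum; h''(-1/3) = -68/3 < 0 ⇒ local maximum.
Thus h has its local minimum at w = -6, with value -117.

-117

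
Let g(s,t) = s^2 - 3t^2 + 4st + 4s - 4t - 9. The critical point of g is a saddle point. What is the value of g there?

∂g/∂s = 2s + 4t + 4 = 0 and ∂g/∂t = 4s - 6t - 4 = 0, so (s, t) = (-2/7, -6/7).
The Hessian has g_{ss} = 2, g_{tt} = -6, g_{st} = 4, giving D = -28 < 0, so the point is a saddle point.
g(-2/7, -6/7) = -55/7.

-55/7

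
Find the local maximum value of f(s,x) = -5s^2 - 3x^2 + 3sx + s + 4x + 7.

∂f/∂s = -10s + 3x + 1 = 0 and ∂f/∂x = 3s - 6x + 4 = 0, so (s, x) = (6/17, 43/51).
The Hessian has f_{ss} = -10, f_{xx} = -6, f_{sx} = 3, giving D = 51 > 0 with f_{ss} < 0, so the point is a local maximum.
f(6/17, 43/51) = 452/51.

452/51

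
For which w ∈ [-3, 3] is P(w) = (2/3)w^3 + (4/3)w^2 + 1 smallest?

The derivative is 2w^2 + (8/3)w, which vanishes at w = -4/3 and w = 0.
Candidates: P(-3) = -5, P(-4/3) = 145/81, P(0) = 1, P(3) = 31.
Hence the absolute minimum is -5 at w = -3.

-3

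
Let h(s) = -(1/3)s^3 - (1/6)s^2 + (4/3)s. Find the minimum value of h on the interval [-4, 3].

-13/2

Differentiating, h'(s) = -s^2 - (1/3)s + 4/3; which vanishes at s = -4/3 and s = 1.
Evaluating at the critical points and endpoints: h(-4) = 40/3; h(-4/3) = -104/81; h(1) = 5/6; h(3) = -13/2.
So the minimum is h(3) = -13/2.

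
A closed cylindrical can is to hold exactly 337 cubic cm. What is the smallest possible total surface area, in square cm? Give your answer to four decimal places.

268.0821

With radius r and height h, πr²h = 337 so h = 337/(πr²), and S(r) = 2πr² + 2πrh = 2πr² + 2·337/r.
S'(r) = 4πr − 2·337/r² = 0 ⇒ r³ = 337/(2π), so r ≈ 3.7712 and h = 2r ≈ 7.5425.
S''(r) = 4π + 4·337/r³ > 0, so this is the minimum; S ≈ 268.0821.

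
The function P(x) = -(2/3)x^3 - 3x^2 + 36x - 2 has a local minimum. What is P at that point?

P'(x) = -2x^2 - 6x + 36 = 0 at x = -6, 3.
Second-derivative test with P''(x) = -4x - 6: P''(-6) = 18 > 0 ⇒ local minimum; P''(3) = -18 < 0 ⇒ local maximum.
The local minimum is P(-6) = -182.

-182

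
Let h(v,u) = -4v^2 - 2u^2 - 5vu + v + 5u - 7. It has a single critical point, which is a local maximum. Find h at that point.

∂h/∂v = -8v - 5u + 1 = 0 and ∂h/∂u = -5v - 4u + 5 = 0, so (v, u) = (-3, 5).
The Hessian has h_{vv} = -8, h_{uu} = -4, h_{vu} = -5, giving D = 7 > 0 with h_{vv} < 0, so the point is a local maximum.
h(-3, 5) = 4.

4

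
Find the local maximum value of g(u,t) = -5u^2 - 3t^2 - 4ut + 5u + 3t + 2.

37/11

∂g/∂u = -10u - 4t + 5 = 0 and ∂g/∂t = -4u - 6t + 3 = 0, so (u, t) = (9/22, 5/22).
The Hessian has g_{uu} = -10, g_{tt} = -6, g_{ut} = -4, giving D = 44 > 0 with g_{uu} < 0, so the point is a local maximum.
g(9/22, 5/22) = 37/11.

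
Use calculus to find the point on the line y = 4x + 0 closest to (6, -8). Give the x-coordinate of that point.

Minimize D(x)^2 = (x - 6)^2 + (4x + 8)^2.
d/dx[D^2] = 2(x - 6) + 2·4·(4x + 8) = 0 ⇒ x = -26/17.
Then y = -104/17 and the distance is √(1024/17) ≈ 7.7611.

-26/17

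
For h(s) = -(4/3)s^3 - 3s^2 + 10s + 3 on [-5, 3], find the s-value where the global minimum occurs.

3

The derivative is -4s^2 - 6s + 10, which vanishes at s = -5/2 and s = 1.
Candidates: h(-5) = 134/3, h(-5/2) = -239/12, h(1) = 26/3, h(3) = -30.
Hence the absolute minimum is -30 at s = 3.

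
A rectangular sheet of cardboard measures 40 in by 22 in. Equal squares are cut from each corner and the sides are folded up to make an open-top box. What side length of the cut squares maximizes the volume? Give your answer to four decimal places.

With cut size x, the volume is V(x) = x(40 − 2x)(22 − 2x) for 0 < x < 11.
V'(x) = 12x^2 − 248x + 880. Setting V'(x) = 0 gives x ≈ 4.5502 (the root in (0, 11)).
V''(x) = 24x − 248 is negative there, so this is the maximum; V ≈ 1813.6755.

4.5502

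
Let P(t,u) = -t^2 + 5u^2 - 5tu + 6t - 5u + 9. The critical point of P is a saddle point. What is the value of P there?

82/9

∂P/∂t = -2t - 5u + 6 = 0 and ∂P/∂u = -5t + 10u - 5 = 0, so (t, u) = (7/9, 8/9).
The Hessian has P_{tt} = -2, P_{uu} = 10, P_{tu} = -5, giving D = -45 < 0, so the point is a saddle point.
P(7/9, 8/9) = 82/9.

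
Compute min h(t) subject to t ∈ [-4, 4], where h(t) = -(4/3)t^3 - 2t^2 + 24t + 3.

The derivative is -4t^2 - 4t + 24, which vanishes at t = -3 and t = 2.
Compare values at every candidate in [-4, 4]: h(-4) = -119/3,  h(-3) = -51,  h(2) = 97/3,  h(4) = -55/3.
So the minimum is h(-3) = -51.

-51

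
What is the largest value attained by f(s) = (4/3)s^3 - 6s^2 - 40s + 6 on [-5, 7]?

Differentiating, f'(s) = 4s^2 - 12s - 40; which vanishes at s = -2 and s = 5.
Compare values at every candidate in [-5, 7]: f(-5) = -332/3; f(-2) = 154/3; f(5) = -532/3; f(7) = -332/3.
Hence the absolute maximum is 154/3 at s = -2.

154/3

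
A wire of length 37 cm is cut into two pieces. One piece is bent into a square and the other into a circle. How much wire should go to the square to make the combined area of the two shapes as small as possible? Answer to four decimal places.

Let x be the length used for the square. Square side x/4; circle radius (37−x)/(2π).
A(x) = (x/4)² + π·((37−x)/(2π))² = x²/16 + (37−x)²/(4π) for 0 ≤ x ≤ 37. A'(x) = x/8 − (37−x)/(2π) = 0 gives x = 4·37/(π+4) ≈ 20.7237.
A'' = 1/8 + 1/(2π) > 0, so this gives the minimum combined area; x ≈ 20.7237 cm to the square.

20.7237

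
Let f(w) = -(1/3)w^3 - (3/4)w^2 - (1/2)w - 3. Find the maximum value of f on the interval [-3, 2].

3/4

Differentiating, f'(w) = -w^2 - (3/2)w - 1/2; which vanishes at w = -1 and w = -1/2.
Evaluating at the critical points and endpoints: f(-3) = 3/4,  f(-1) = -35/12,  f(-1/2) = -139/48,  f(2) = -29/3.
Hence the absolute maximum is 3/4 at w = -3.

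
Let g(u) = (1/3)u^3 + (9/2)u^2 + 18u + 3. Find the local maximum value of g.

-15

g'(u) = u^2 + 9u + 18 = 0 at u = -6, -3.
Since g''(u) = 2u + 9, we get g''(-6) = -3 < 0 ⇒ local maximum; g''(-3) = 3 > 0 ⇒ local minimum.
So the local maximum value is g(-6) = -15.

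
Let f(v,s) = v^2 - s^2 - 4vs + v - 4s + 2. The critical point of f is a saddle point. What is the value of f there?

∂f/∂v = 2v - 4s + 1 = 0 and ∂f/∂s = -4v - 2s - 4 = 0, so (v, s) = (-9/10, -1/5).
The Hessian has f_{vv} = 2, f_{ss} = -2, f_{vs} = -4, giving D = -20 < 0, so the point is a saddle point.
f(-9/10, -1/5) = 39/20.

39/20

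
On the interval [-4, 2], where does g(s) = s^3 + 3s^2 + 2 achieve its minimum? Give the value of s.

g'(s) = 3s^2 + 6s, which vanishes at s = -2 and s = 0.
Candidates: g(-4) = -14,  g(-2) = 6,  g(0) = 2,  g(2) = 22.
The minimum over the interval is -14, attained at s = -4.

-4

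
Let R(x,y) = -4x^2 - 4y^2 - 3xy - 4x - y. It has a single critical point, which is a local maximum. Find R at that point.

56/55

∂R/∂x = -8x - 3y - 4 = 0 and ∂R/∂y = -3x - 8y - 1 = 0, so (x, y) = (-29/55, 4/55).
The Hessian has R_{xx} = -8, R_{yy} = -8, R_{xy} = -3, giving D = 55 > 0 with R_{xx} < 0, so the point is a local maximum.
R(-29/55, 4/55) = 56/55.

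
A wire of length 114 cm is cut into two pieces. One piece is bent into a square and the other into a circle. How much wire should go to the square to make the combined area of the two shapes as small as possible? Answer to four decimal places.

63.8513

Let x be the length used for the square. Square side x/4; circle radius (114−x)/(2π).
A(x) = (x/4)² + π·((114−x)/(2π))² = x²/16 + (114−x)²/(4π) for 0 ≤ x ≤ 114. A'(x) = x/8 − (114−x)/(2π) = 0 gives x = 4·114/(π+4) ≈ 63.8513.
A'' = 1/8 + 1/(2π) > 0, so this gives the minimum combined area; x ≈ 63.8513 cm to the square.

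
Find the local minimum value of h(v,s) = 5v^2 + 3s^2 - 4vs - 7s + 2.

∂h/∂v = 10v - 4s = 0 and ∂h/∂s = -4v + 6s - 7 = 0, so (v, s) = (7/11, 35/22).
The Hessian has h_{vv} = 10, h_{ss} = 6, h_{vs} = -4, giving D = 44 > 0 with h_{vv} > 0, so the point is a local minimum.
h(7/11, 35/22) = -157/44.

-157/44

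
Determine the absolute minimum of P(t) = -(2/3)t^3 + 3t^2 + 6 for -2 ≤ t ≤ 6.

-30

P'(t) = -2t^2 + 6t, which vanishes at t = 0 and t = 3.
Compare values at every candidate in [-2, 6]: P(-2) = 70/3, P(0) = 6, P(3) = 15, P(6) = -30.
So the minimum is P(6) = -30.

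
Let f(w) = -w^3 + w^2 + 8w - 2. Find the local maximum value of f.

f'(w) = -3w^2 + 2w + 8 = 0 at w = -4/3, 2.
f''(w) = -6w + 2. f''(-4/3) = 10 > 0 ⇒ local minimum; f''(2) = -10 < 0 ⇒ local maximum.
So the local maximum value is f(2) = 10.

10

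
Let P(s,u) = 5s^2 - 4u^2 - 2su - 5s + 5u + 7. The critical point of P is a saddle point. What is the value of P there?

563/84

∂P/∂s = 10s - 2u - 5 = 0 and ∂P/∂u = -2s - 8u + 5 = 0, so (s, u) = (25/42, 10/21).
The Hessian has P_{ss} = 10, P_{uu} = -8, P_{su} = -2, giving D = -84 < 0, so the point is a saddle point.
P(25/42, 10/21) = 563/84.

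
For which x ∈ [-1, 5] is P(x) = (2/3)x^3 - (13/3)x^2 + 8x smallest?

Differentiating, P'(x) = 2x^2 - (26/3)x + 8; which vanishes at x = 4/3 and x = 3.
Candidates: P(-1) = -13,  P(4/3) = 368/81,  P(3) = 3,  P(5) = 15.
Hence the absolute minimum is -13 at x = -1.

-1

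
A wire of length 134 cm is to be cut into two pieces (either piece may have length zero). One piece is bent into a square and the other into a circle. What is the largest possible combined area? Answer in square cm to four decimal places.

Let x be the length used for the square. Square side x/4; circle radius (134−x)/(2π).
A(x) = (x/4)² + π·((134−x)/(2π))² = x²/16 + (134−x)²/(4π) for 0 ≤ x ≤ 134. A'(x) = x/8 − (134−x)/(2π) = 0 gives x = 4·134/(π+4) ≈ 75.0533.
A'' > 0, so the interior critical point is a minimum; the maximum is at an endpoint. A(0) = 1428.8931 and A(134) = 1122.2500, so the largest area is 1428.8931.

1428.8931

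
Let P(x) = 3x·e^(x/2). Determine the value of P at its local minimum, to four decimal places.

By the product rule, P'(x) = ((3/2)x + 3)·e^(x/2). Since e^(x/2) > 0, the only critical point is x = -2.
P''(-2) has the same sign as 3/2 > 0, so this is a local minimum.
P(-2) = (-6)·e^(-1) ≈ -2.2073.

-2.2073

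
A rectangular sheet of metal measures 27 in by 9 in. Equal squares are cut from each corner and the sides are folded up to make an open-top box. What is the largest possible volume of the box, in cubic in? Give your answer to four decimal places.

With cut size x, the volume is V(x) = x(27 − 2x)(9 − 2x) for 0 < x < 4.5.
V'(x) = 12x^2 − 144x + 243. Setting V'(x) = 0 gives x ≈ 2.0314 (the root in (0, 4.5)).
V''(x) = 24x − 144 is negative there, so this is the maximum; V ≈ 230.0470.

230.0470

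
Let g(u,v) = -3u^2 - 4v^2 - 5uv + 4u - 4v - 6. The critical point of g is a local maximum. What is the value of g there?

54/23

∂g/∂u = -6u - 5v + 4 = 0 and ∂g/∂v = -5u - 8v - 4 = 0, so (u, v) = (52/23, -44/23).
The Hessian has g_{uu} = -6, g_{vv} = -8, g_{uv} = -5, giving D = 23 > 0 with g_{uu} < 0, so the point is a local maximum.
g(52/23, -44/23) = 54/23.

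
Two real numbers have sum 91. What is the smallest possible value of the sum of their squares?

With a + b = 91, a^2 + b^2 = a^2 + (91 − a)^2.
The derivative 2a − 2(91 − a) = 4a − 182 vanishes at a = 91/2; second derivative 4 > 0, a minimum.
The minimum is 2·(91/2)^2 = 8281/2.

8281/2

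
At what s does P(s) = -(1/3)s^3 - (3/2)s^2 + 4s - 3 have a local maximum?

P'(s) = -s^2 - 3s + 4 = 0 at s = -4, 1.
Second-derivative test with P''(s) = -2s - 3: P''(-4) = 5 > 0 ⇒ local minimum; P''(1) = -5 < 0 ⇒ local maximum.
The local maximum is P(1) = -5/6.

1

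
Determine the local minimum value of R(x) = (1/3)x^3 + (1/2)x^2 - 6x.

-22/3

Critical points: R'(x) = x^2 + x - 6 vanishes at x = -3, 2.
R''(x) = 2x + 1. R''(-3) = -5 < 0 ⇒ local maximum; R''(2) = 5 > 0 ⇒ local minimum.
So the local minimum value is R(2) = -22/3.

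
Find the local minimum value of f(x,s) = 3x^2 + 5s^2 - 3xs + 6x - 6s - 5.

∂f/∂x = 6x - 3s + 6 = 0 and ∂f/∂s = -3x + 10s - 6 = 0, so (x, s) = (-14/17, 6/17).
The Hessian has f_{xx} = 6, f_{ss} = 10, f_{xs} = -3, giving D = 51 > 0 with f_{xx} > 0, so the point is a local minimum.
f(-14/17, 6/17) = -145/17.

-145/17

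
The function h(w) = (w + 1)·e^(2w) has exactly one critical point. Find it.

h'(w) = 1·e^(2w) + (w + 1)·2·e^(2w) = (2w + 3)·e^(2w). Since e^(2w) > 0, the only critical point is w = -3/2.
h''(-3/2) has the same sign as 2 > 0, so this is a local minimum.
h(-3/2) = (-1/2)·e^(-3) ≈ -0.0249.

-3/2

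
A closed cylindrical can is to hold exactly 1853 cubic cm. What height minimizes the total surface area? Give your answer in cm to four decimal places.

With radius r and height h, πr²h = 1853 so h = 1853/(πr²), and S(r) = 2πr² + 2πrh = 2πr² + 2·1853/r.
S'(r) = 4πr − 2·1853/r² = 0 ⇒ r³ = 1853/(2π), so r ≈ 6.6563 and h = 2r ≈ 13.3126.
S''(r) = 4π + 4·1853/r³ > 0, so this is the minimum; S ≈ 835.1507.

13.3126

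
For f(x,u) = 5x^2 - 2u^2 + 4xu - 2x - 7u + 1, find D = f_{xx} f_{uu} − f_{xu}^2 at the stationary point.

-56

∂f/∂x = 10x + 4u - 2 = 0 and ∂f/∂u = 4x - 4u - 7 = 0, so (x, u) = (9/14, -31/28).
The Hessian has f_{xx} = 10, f_{uu} = -4, f_{xu} = 4, giving D = -56 < 0, so the point is a saddle point.
D = (10)·(-4) − (4)^2 = -56.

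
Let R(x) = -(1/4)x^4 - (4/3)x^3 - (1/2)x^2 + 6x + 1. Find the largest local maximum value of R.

59/12

R'(x) = -x^3 - 4x^2 - x + 6. Setting R'(x) = 0 gives x ∈ {-3, -2, 1}.
R''(x) = -3x^2 - 8x - 1. R''(-3) = -4 < 0 ⇒ local maximum; R''(-2) = 3 > 0 ⇒ local minimum; R''(1) = -12 < 0 ⇒ local maximum.
The largest local maximum is R(1) = 59/12.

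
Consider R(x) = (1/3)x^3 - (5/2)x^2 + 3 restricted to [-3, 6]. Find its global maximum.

3

The derivative is x^2 - 5x, which vanishes at x = 0 and x = 5.
Compare values at every candidate in [-3, 6]: R(-3) = -57/2,  R(0) = 3,  R(5) = -107/6,  R(6) = -15.
So the maximum is R(0) = 3.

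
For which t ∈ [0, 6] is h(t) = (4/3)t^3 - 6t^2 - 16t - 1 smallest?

4

h'(t) = 4t^2 - 12t - 16, whose only zero in [0, 6] is t = 4.
Compare values at every candidate in [0, 6]: h(0) = -1; h(4) = -227/3; h(6) = -25.
The minimum over the interval is -227/3, attained at t = 4.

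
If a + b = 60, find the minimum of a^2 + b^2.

With a + b = 60, a^2 + b^2 = a^2 + (60 − a)^2.
The derivative 2a − 2(60 − a) = 4a − 120 vanishes at a = 30; second derivative 4 > 0, a minimum.
The minimum is 2·(30)^2 = 1800.

1800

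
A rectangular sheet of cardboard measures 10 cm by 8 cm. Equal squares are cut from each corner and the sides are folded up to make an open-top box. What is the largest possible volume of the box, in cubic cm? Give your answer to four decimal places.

52.5138

With cut size x, the volume is V(x) = x(10 − 2x)(8 − 2x) for 0 < x < 4.
V'(x) = 12x^2 − 72x + 80. Setting V'(x) = 0 gives x ≈ 1.4725 (the root in (0, 4)).
V''(x) = 24x − 72 is negative there, so this is the maximum; V ≈ 52.5138.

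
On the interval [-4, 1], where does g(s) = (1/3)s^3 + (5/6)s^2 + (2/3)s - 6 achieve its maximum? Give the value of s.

1

Differentiating, g'(s) = s^2 + (5/3)s + 2/3; which vanishes at s = -1 and s = -2/3.
Evaluating at the critical points and endpoints: g(-4) = -50/3, g(-1) = -37/6, g(-2/3) = -500/81, g(1) = -25/6.
The maximum over the interval is -25/6, attained at s = 1.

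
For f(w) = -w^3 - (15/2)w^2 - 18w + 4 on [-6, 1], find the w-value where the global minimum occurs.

The derivative is -3w^2 - 15w - 18, which vanishes at w = -3 and w = -2.
Compare values at every candidate in [-6, 1]: f(-6) = 58, f(-3) = 35/2, f(-2) = 18, f(1) = -45/2.
Hence the absolute minimum is -45/2 at w = 1.

1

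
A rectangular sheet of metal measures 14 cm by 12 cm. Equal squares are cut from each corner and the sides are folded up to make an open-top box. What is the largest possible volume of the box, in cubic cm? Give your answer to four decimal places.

With cut size x, the volume is V(x) = x(14 − 2x)(12 − 2x) for 0 < x < 6.
V'(x) = 12x^2 − 104x + 168. Setting V'(x) = 0 gives x ≈ 2.1475 (the root in (0, 6)).
V''(x) = 24x − 104 is negative there, so this is the maximum; V ≈ 160.5837.

160.5837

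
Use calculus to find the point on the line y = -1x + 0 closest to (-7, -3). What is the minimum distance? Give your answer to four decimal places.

7.0711

Minimize D(x)^2 = (x + 7)^2 + (-x + 3)^2.
d/dx[D^2] = 2(x + 7) + 2·(-1)·(-x + 3) = 0 ⇒ x = -2.
Then y = 2 and the distance is √(50) ≈ 7.0711.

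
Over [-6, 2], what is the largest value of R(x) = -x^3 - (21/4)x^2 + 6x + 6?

The derivative is -3x^2 - (21/2)x + 6, which vanishes at x = -4 and x = 1/2.
Evaluating at the critical points and endpoints: R(-6) = -3, R(-4) = -38, R(1/2) = 121/16, R(2) = -11.
The maximum over the interval is 121/16, attained at x = 1/2.

121/16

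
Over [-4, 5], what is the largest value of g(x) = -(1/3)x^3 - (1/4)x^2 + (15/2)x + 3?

Differentiating, g'(x) = -x^2 - (1/2)x + 15/2; which vanishes at x = -3 and x = 5/2.
Evaluating at the critical points and endpoints: g(-4) = -29/3; g(-3) = -51/4; g(5/2) = 719/48; g(5) = -89/12.
Hence the absolute maximum is 719/48 at x = 5/2.

719/48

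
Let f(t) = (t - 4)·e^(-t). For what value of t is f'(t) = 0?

By the product rule, f'(t) = (-t + 5)·e^(-t). Since e^(-t) > 0, the only critical point is t = 5.
f''(5) has the same sign as -1 < 0, so this is a local maximum.
f(5) = (1)·e^(-5) ≈ 0.0067.

5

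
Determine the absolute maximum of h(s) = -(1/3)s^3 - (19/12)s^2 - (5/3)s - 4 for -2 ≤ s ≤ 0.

-283/81

Differentiating, h'(s) = -s^2 - (19/6)s - 5/3; whose only zero in [-2, 0] is s = -2/3.
Compare values at every candidate in [-2, 0]: h(-2) = -13/3,  h(-2/3) = -283/81,  h(0) = -4.
Hence the absolute maximum is -283/81 at s = -2/3.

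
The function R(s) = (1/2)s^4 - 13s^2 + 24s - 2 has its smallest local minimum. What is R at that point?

-178

Critical points: R'(s) = 2s^3 - 26s + 24 vanishes at s = -4, 1, 3.
R''(s) = 6s^2 - 26. R''(-4) = 70 > 0 ⇒ local minimum; R''(1) = -20 < 0 ⇒ local maximum; R''(3) = 28 > 0 ⇒ local minimum.
Thus R has its smallest local minimum at s = -4, with value -178.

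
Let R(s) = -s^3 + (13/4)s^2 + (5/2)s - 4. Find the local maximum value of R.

R'(s) = -3s^2 + (13/2)s + 5/2 = 0 at s = -1/3, 5/2.
R''(s) = -6s + 13/2. R''(-1/3) = 17/2 > 0 ⇒ local minimum; R''(5/2) = -17/2 < 0 ⇒ local maximum.
The local maximum is R(5/2) = 111/16.

111/16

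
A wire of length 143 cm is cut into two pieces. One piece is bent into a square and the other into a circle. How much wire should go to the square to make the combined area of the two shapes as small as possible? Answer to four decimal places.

80.0942

Let x be the length used for the square. Square side x/4; circle radius (143−x)/(2π).
A(x) = (x/4)² + π·((143−x)/(2π))² = x²/16 + (143−x)²/(4π) for 0 ≤ x ≤ 143. A'(x) = x/8 − (143−x)/(2π) = 0 gives x = 4·143/(π+4) ≈ 80.0942.
A'' = 1/8 + 1/(2π) > 0, so this gives the minimum combined area; x ≈ 80.0942 cm to the square.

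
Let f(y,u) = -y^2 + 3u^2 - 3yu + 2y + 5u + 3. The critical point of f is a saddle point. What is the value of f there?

∂f/∂y = -2y - 3u + 2 = 0 and ∂f/∂u = -3y + 6u + 5 = 0, so (y, u) = (9/7, -4/21).
The Hessian has f_{yy} = -2, f_{uu} = 6, f_{yu} = -3, giving D = -21 < 0, so the point is a saddle point.
f(9/7, -4/21) = 80/21.

80/21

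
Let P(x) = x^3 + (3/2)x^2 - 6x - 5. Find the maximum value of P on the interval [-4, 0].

5

The derivative is 3x^2 + 3x - 6, whose only zero in [-4, 0] is x = -2.
Candidates: P(-4) = -21; P(-2) = 5; P(0) = -5.
The maximum over the interval is 5, attained at x = -2.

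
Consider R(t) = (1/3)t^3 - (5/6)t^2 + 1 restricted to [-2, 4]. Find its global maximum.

Differentiating, R'(t) = t^2 - (5/3)t; which vanishes at t = 0 and t = 5/3.
Candidates: R(-2) = -5, R(0) = 1, R(5/3) = 37/162, R(4) = 9.
Hence the absolute maximum is 9 at t = 4.

9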